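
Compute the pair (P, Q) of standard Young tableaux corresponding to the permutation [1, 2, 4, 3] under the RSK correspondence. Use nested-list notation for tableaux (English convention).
Insert each entry of the permutation into P by Schensted row insertion, recording in Q the position of each new cell.

Insert 1: appended to row 1. P = [[1]].
Insert 2: appended to row 1. P = [[1, 2]].
Insert 4: appended to row 1. P = [[1, 2, 4]].
Insert 3: 3 bumps 4 from row 1; 4 starts row 2. P = [[1, 2, 3], [4]].

So P = [[1, 2, 3], [4]], Q = [[1, 2, 3], [4]].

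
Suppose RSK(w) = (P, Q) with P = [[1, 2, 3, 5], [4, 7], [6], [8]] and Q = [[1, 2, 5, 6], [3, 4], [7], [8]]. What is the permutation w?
6 8 1 2 4 7 5 3

Reverse the RSK construction: for i from n down to 1, find the cell of Q containing i, remove the entry at that cell from P, and reverse-bump it up through P; the value ejected from row 1 is w(i).

Step i=8: Q has 8 at row 4, column 1; remove 8 from row 4 of P and reverse-bump: 8 enters row 3 and ejects 6; 6 enters row 2 and ejects 4; 4 enters row 1 and ejects 3. So w(8) = 3. P is now [[1, 2, 4, 5], [6, 7], [8]].
Step i=7: Q has 7 at row 3, column 1; remove 8 from row 3 of P and reverse-bump: 8 enters row 2 and ejects 7; 7 enters row 1 and ejects 5. So w(7) = 5. P is now [[1, 2, 4, 7], [6, 8]].
Step i=6: Q has 6 at row 1, column 4; remove that cell from P, ejecting 7. So w(6) = 7. P is now [[1, 2, 4], [6, 8]].
Step i=5: Q has 5 at row 1, column 3; remove that cell from P, ejecting 4. So w(5) = 4. P is now [[1, 2], [6, 8]].
Step i=4: Q has 4 at row 2, column 2; remove 8 from row 2 of P and reverse-bump: 8 enters row 1 and ejects 2. So w(4) = 2. P is now [[1, 8], [6]].
Step i=3: Q has 3 at row 2, column 1; remove 6 from row 2 of P and reverse-bump: 6 enters row 1 and ejects 1. So w(3) = 1. P is now [[6, 8]].
Step i=2: Q has 2 at row 1, column 2; remove that cell from P, ejecting 8. So w(2) = 8. P is now [[6]].
Step i=1: Q has 1 at row 1, column 1; remove that cell from P, ejecting 6. So w(1) = 6. P is now [].

So w = 6 8 1 2 4 7 5 3.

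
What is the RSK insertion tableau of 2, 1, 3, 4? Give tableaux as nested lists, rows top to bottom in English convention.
After inserting 2: P = [[2]].
After inserting 1: P = [[1], [2]].
After inserting 3: P = [[1, 3], [2]].
After inserting 4: P = [[1, 3, 4], [2]].

So P = [[1, 3, 4], [2]].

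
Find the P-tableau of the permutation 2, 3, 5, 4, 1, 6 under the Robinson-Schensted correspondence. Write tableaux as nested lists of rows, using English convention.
P = [[1, 3, 4, 6], [2], [5]]

Insert 2: appended to row 1. P = [[2]].
Insert 3: appended to row 1. P = [[2, 3]].
Insert 5: appended to row 1. P = [[2, 3, 5]].
Insert 4: 4 bumps 5 from row 1; 5 starts row 2. P = [[2, 3, 4], [5]].
Insert 1: 1 bumps 2 from row 1; 2 bumps 5 from row 2; 5 starts row 3. P = [[1, 3, 4], [2], [5]].
Insert 6: appended to row 1. P = [[1, 3, 4, 6], [2], [5]].

So P = [[1, 3, 4, 6], [2], [5]].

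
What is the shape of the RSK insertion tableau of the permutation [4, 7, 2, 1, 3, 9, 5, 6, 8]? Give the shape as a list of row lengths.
Row-insert each entry into an empty tableau.

After inserting 4: P = [[4]].
After inserting 7: P = [[4, 7]].
After inserting 2: P = [[2, 7], [4]].
After inserting 1: P = [[1, 7], [2], [4]].
After inserting 3: P = [[1, 3], [2, 7], [4]].
After inserting 9: P = [[1, 3, 9], [2, 7], [4]].
After inserting 5: P = [[1, 3, 5], [2, 7, 9], [4]].
After inserting 6: P = [[1, 3, 5, 6], [2, 7, 9], [4]].
After inserting 8: P = [[1, 3, 5, 6, 8], [2, 7, 9], [4]].

The final insertion tableau P = [[1, 3, 5, 6, 8], [2, 7, 9], [4]] has shape [5, 3, 1].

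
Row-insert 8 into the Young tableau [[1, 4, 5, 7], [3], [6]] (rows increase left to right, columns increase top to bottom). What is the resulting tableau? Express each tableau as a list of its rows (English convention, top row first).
[[1, 4, 5, 7, 8], [3], [6]]

8 is larger than every entry of row 1, so it is appended to row 1. The new tableau is [[1, 4, 5, 7, 8], [3], [6]].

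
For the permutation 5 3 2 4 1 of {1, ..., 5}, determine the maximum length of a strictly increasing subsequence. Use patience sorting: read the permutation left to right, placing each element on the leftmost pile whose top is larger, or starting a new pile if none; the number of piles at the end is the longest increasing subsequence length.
2

5: new pile. tops = [5]
3: onto pile 1 (replacing 5). tops = [3]
2: onto pile 1 (replacing 3). tops = [2]
4: new pile. tops = [2, 4]
1: onto pile 1 (replacing 2). tops = [1, 4]

2 piles, so the longest increasing subsequence has length 2.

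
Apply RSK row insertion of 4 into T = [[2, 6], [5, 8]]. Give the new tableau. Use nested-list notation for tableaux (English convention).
In row 1, 4 replaces 6 (the leftmost entry greater than 4); 6 is bumped to row 2. In row 2, 6 replaces 8 (the leftmost entry greater than 6); 8 is bumped to row 3. 8 starts a new row 3. The new tableau is [[2, 4], [5, 6], [8]].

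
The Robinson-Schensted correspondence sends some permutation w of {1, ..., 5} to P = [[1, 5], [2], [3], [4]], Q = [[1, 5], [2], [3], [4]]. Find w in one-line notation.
4 3 2 1 5

Reverse the RSK construction: for i from n down to 1, find the cell of Q containing i, remove the entry at that cell from P, and reverse-bump it up through P; the value ejected from row 1 is w(i).

Step i=5: Q has 5 at row 1, column 2; remove that cell from P, ejecting 5. So w(5) = 5. P is now [[1], [2], [3], [4]].
Step i=4: Q has 4 at row 4, column 1; remove 4 from row 4 of P and reverse-bump: 4 enters row 3 and ejects 3; 3 enters row 2 and ejects 2; 2 enters row 1 and ejects 1. So w(4) = 1. P is now [[2], [3], [4]].
Step i=3: Q has 3 at row 3, column 1; remove 4 from row 3 of P and reverse-bump: 4 enters row 2 and ejects 3; 3 enters row 1 and ejects 2. So w(3) = 2. P is now [[3], [4]].
Step i=2: Q has 2 at row 2, column 1; remove 4 from row 2 of P and reverse-bump: 4 enters row 1 and ejects 3. So w(2) = 3. P is now [[4]].
Step i=1: Q has 1 at row 1, column 1; remove that cell from P, ejecting 4. So w(1) = 4. P is now [].

So w = 4 3 2 1 5.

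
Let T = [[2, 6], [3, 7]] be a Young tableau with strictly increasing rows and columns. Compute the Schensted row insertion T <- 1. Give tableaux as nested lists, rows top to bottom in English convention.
In row 1, 1 replaces 2 (the leftmost entry greater than 1); 2 is bumped to row 2. In row 2, 2 replaces 3 (the leftmost entry greater than 2); 3 is bumped to row 3. 3 starts a new row 3. The new tableau is [[1, 6], [2, 7], [3]].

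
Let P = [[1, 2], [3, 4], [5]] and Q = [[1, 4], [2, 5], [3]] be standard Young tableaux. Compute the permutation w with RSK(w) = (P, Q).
Reverse the RSK construction: for i from n down to 1, find the cell of Q containing i, remove the entry at that cell from P, and reverse-bump it up through P; the value ejected from row 1 is w(i).

Step i=5: Q has 5 at row 2, column 2; remove 4 from row 2 of P and reverse-bump: 4 enters row 1 and ejects 2. So w(5) = 2. P is now [[1, 4], [3], [5]].
Step i=4: Q has 4 at row 1, column 2; remove that cell from P, ejecting 4. So w(4) = 4. P is now [[1], [3], [5]].
Step i=3: Q has 3 at row 3, column 1; remove 5 from row 3 of P and reverse-bump: 5 enters row 2 and ejects 3; 3 enters row 1 and ejects 1. So w(3) = 1. P is now [[3], [5]].
Step i=2: Q has 2 at row 2, column 1; remove 5 from row 2 of P and reverse-bump: 5 enters row 1 and ejects 3. So w(2) = 3. P is now [[5]].
Step i=1: Q has 1 at row 1, column 1; remove that cell from P, ejecting 5. So w(1) = 5. P is now [].

So w = 5 3 1 4 2.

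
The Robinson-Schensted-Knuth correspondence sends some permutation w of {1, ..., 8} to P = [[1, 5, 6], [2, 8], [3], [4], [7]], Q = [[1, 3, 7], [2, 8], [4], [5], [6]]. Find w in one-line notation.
7 4 5 3 2 1 8 6

Reverse the RSK construction: for i from n down to 1, find the cell of Q containing i, remove the entry at that cell from P, and reverse-bump it up through P; the value ejected from row 1 is w(i).

Step i=8: Q has 8 at row 2, column 2; remove 8 from row 2 of P and reverse-bump: 8 enters row 1 and ejects 6. So w(8) = 6. P is now [[1, 5, 8], [2], [3], [4], [7]].
Step i=7: Q has 7 at row 1, column 3; remove that cell from P, ejecting 8. So w(7) = 8. P is now [[1, 5], [2], [3], [4], [7]].
Step i=6: Q has 6 at row 5, column 1; remove 7 from row 5 of P and reverse-bump: 7 enters row 4 and ejects 4; 4 enters row 3 and ejects 3; 3 enters row 2 and ejects 2; 2 enters row 1 and ejects 1. So w(6) = 1. P is now [[2, 5], [3], [4], [7]].
Step i=5: Q has 5 at row 4, column 1; remove 7 from row 4 of P and reverse-bump: 7 enters row 3 and ejects 4; 4 enters row 2 and ejects 3; 3 enters row 1 and ejects 2. So w(5) = 2. P is now [[3, 5], [4], [7]].
Step i=4: Q has 4 at row 3, column 1; remove 7 from row 3 of P and reverse-bump: 7 enters row 2 and ejects 4; 4 enters row 1 and ejects 3. So w(4) = 3. P is now [[4, 5], [7]].
Step i=3: Q has 3 at row 1, column 2; remove that cell from P, ejecting 5. So w(3) = 5. P is now [[4], [7]].
Step i=2: Q has 2 at row 2, column 1; remove 7 from row 2 of P and reverse-bump: 7 enters row 1 and ejects 4. So w(2) = 4. P is now [[7]].
Step i=1: Q has 1 at row 1, column 1; remove that cell from P, ejecting 7. So w(1) = 7. P is now [].

So w = 7 4 5 3 2 1 8 6.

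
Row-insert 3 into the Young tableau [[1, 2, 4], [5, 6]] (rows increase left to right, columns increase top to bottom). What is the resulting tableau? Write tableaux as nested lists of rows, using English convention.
[[1, 2, 3], [4, 6], [5]]

In row 1, 3 replaces 4 (the leftmost entry greater than 3); 4 is bumped to row 2. In row 2, 4 replaces 5 (the leftmost entry greater than 4); 5 is bumped to row 3. 5 starts a new row 3. The new tableau is [[1, 2, 3], [4, 6], [5]].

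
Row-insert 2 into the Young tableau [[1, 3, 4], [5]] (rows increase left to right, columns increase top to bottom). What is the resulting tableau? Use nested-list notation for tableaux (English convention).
[[1, 2, 4], [3], [5]]

In row 1, 2 replaces 3 (the leftmost entry greater than 2); 3 is bumped to row 2. In row 2, 3 replaces 5 (the leftmost entry greater than 3); 5 is bumped to row 3. 5 starts a new row 3. The new tableau is [[1, 2, 4], [3], [5]].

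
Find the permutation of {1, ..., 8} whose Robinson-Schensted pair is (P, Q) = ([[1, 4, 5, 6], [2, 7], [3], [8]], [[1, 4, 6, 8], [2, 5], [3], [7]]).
Reverse the RSK construction: for i from n down to 1, find the cell of Q containing i, remove the entry at that cell from P, and reverse-bump it up through P; the value ejected from row 1 is w(i).

Step i=8: Q has 8 at row 1, column 4; remove that cell from P, ejecting 6. So w(8) = 6. P is now [[1, 4, 5], [2, 7], [3], [8]].
Step i=7: Q has 7 at row 4, column 1; remove 8 from row 4 of P and reverse-bump: 8 enters row 3 and ejects 3; 3 enters row 2 and ejects 2; 2 enters row 1 and ejects 1. So w(7) = 1. P is now [[2, 4, 5], [3, 7], [8]].
Step i=6: Q has 6 at row 1, column 3; remove that cell from P, ejecting 5. So w(6) = 5. P is now [[2, 4], [3, 7], [8]].
Step i=5: Q has 5 at row 2, column 2; remove 7 from row 2 of P and reverse-bump: 7 enters row 1 and ejects 4. So w(5) = 4. P is now [[2, 7], [3], [8]].
Step i=4: Q has 4 at row 1, column 2; remove that cell from P, ejecting 7. So w(4) = 7. P is now [[2], [3], [8]].
Step i=3: Q has 3 at row 3, column 1; remove 8 from row 3 of P and reverse-bump: 8 enters row 2 and ejects 3; 3 enters row 1 and ejects 2. So w(3) = 2. P is now [[3], [8]].
Step i=2: Q has 2 at row 2, column 1; remove 8 from row 2 of P and reverse-bump: 8 enters row 1 and ejects 3. So w(2) = 3. P is now [[8]].
Step i=1: Q has 1 at row 1, column 1; remove that cell from P, ejecting 8. So w(1) = 8. P is now [].

So w = 8 3 2 7 4 5 1 6.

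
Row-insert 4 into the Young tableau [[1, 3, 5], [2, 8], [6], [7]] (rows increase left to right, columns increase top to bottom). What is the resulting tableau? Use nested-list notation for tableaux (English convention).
[[1, 3, 4], [2, 5], [6, 8], [7]]

In row 1, 4 replaces 5 (the leftmost entry greater than 4); 5 is bumped to row 2. In row 2, 5 replaces 8 (the leftmost entry greater than 5); 8 is bumped to row 3. 8 is appended to row 3. The new tableau is [[1, 3, 4], [2, 5], [6, 8], [7]].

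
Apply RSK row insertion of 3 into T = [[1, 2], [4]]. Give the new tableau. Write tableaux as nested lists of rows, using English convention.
3 is larger than every entry of row 1, so it is appended to row 1. The new tableau is [[1, 2, 3], [4]].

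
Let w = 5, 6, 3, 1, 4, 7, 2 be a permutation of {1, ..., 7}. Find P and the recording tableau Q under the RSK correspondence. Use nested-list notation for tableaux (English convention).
Insert each entry of the permutation into P by Schensted row insertion, recording in Q the position of each new cell.

Insert 5: appended to row 1. P = [[5]].
Insert 6: appended to row 1. P = [[5, 6]].
Insert 3: 3 bumps 5 from row 1; 5 starts row 2. P = [[3, 6], [5]].
Insert 1: 1 bumps 3 from row 1; 3 bumps 5 from row 2; 5 starts row 3. P = [[1, 6], [3], [5]].
Insert 4: 4 bumps 6 from row 1; 6 appends to row 2. P = [[1, 4], [3, 6], [5]].
Insert 7: appended to row 1. P = [[1, 4, 7], [3, 6], [5]].
Insert 2: 2 bumps 4 from row 1; 4 bumps 6 from row 2; 6 appends to row 3. P = [[1, 2, 7], [3, 4], [5, 6]].

So P = [[1, 2, 7], [3, 4], [5, 6]], Q = [[1, 2, 6], [3, 5], [4, 7]].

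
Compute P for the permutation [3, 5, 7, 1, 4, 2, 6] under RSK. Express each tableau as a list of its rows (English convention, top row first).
P = [[1, 2, 6], [3, 4, 7], [5]]

Insert 3: appended to row 1. P = [[3]].
Insert 5: appended to row 1. P = [[3, 5]].
Insert 7: appended to row 1. P = [[3, 5, 7]].
Insert 1: 1 bumps 3 from row 1; 3 starts row 2. P = [[1, 5, 7], [3]].
Insert 4: 4 bumps 5 from row 1; 5 appends to row 2. P = [[1, 4, 7], [3, 5]].
Insert 2: 2 bumps 4 from row 1; 4 bumps 5 from row 2; 5 starts row 3. P = [[1, 2, 7], [3, 4], [5]].
Insert 6: 6 bumps 7 from row 1; 7 appends to row 2. P = [[1, 2, 6], [3, 4, 7], [5]].

So P = [[1, 2, 6], [3, 4, 7], [5]].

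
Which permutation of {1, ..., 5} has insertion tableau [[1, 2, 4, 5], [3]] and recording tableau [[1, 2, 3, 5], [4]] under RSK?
Reverse RSK: for i = n, n-1, ..., 1, locate i in Q, remove the corresponding corner cell from P, and reverse-bump its entry up through P; the value ejected from row 1 is w(i).

So w = 1 3 4 2 5.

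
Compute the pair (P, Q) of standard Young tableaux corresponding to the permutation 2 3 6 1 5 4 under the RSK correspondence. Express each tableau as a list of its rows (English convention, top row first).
Insert each entry of the permutation into P by Schensted row insertion, recording in Q the position of each new cell.

Insert 2: appended to row 1. P = [[2]], Q = [[1]].
Insert 3: appended to row 1. P = [[2, 3]], Q = [[1, 2]].
Insert 6: appended to row 1. P = [[2, 3, 6]], Q = [[1, 2, 3]].
Insert 1: 1 bumps 2 from row 1; 2 starts row 2. P = [[1, 3, 6], [2]], Q = [[1, 2, 3], [4]].
Insert 5: 5 bumps 6 from row 1; 6 appends to row 2. P = [[1, 3, 5], [2, 6]], Q = [[1, 2, 3], [4, 5]].
Insert 4: 4 bumps 5 from row 1; 5 bumps 6 from row 2; 6 starts row 3. P = [[1, 3, 4], [2, 5], [6]], Q = [[1, 2, 3], [4, 5], [6]].

So P = [[1, 3, 4], [2, 5], [6]], Q = [[1, 2, 3], [4, 5], [6]].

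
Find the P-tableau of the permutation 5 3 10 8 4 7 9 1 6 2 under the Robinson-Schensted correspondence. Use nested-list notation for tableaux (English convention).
After inserting 5: P = [[5]].
After inserting 3: P = [[3], [5]].
After inserting 10: P = [[3, 10], [5]].
After inserting 8: P = [[3, 8], [5, 10]].
After inserting 4: P = [[3, 4], [5, 8], [10]].
After inserting 7: P = [[3, 4, 7], [5, 8], [10]].
After inserting 9: P = [[3, 4, 7, 9], [5, 8], [10]].
After inserting 1: P = [[1, 4, 7, 9], [3, 8], [5], [10]].
After inserting 6: P = [[1, 4, 6, 9], [3, 7], [5, 8], [10]].
After inserting 2: P = [[1, 2, 6, 9], [3, 4], [5, 7], [8], [10]].

So P = [[1, 2, 6, 9], [3, 4], [5, 7], [8], [10]].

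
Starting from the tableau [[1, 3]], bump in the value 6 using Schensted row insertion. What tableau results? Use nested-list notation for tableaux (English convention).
6 is larger than every entry of row 1, so it is appended to row 1. The new tableau is [[1, 3, 6]].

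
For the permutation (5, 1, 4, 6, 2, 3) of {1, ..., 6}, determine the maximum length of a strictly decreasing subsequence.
3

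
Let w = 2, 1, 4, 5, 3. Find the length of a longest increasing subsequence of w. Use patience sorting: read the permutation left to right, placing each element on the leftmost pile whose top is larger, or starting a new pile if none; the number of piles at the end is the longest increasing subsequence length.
2: new pile. tops = [2]
1: onto pile 1 (replacing 2). tops = [1]
4: new pile. tops = [1, 4]
5: new pile. tops = [1, 4, 5]
3: onto pile 2 (replacing 4). tops = [1, 3, 5]

3 piles, so the longest increasing subsequence has length 3.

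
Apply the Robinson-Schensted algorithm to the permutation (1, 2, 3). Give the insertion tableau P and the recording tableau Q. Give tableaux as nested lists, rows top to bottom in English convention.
P = [[1, 2, 3]], Q = [[1, 2, 3]]

Insert each entry of the permutation into P by Schensted row insertion, recording in Q the position of each new cell.

Insert 1: appended to row 1. P = [[1]], Q = [[1]].
Insert 2: appended to row 1. P = [[1, 2]], Q = [[1, 2]].
Insert 3: appended to row 1. P = [[1, 2, 3]], Q = [[1, 2, 3]].

So P = [[1, 2, 3]], Q = [[1, 2, 3]].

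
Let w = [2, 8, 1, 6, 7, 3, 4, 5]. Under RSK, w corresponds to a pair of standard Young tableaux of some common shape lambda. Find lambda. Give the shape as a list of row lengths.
RSK row insertion gives P = [[1, 3, 4, 5], [2, 6, 7], [8]], which has shape [4, 3, 1].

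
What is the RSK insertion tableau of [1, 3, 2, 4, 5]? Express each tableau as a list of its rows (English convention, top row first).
Insert 1: appended to row 1. P = [[1]].
Insert 3: appended to row 1. P = [[1, 3]].
Insert 2: 2 bumps 3 from row 1; 3 starts row 2. P = [[1, 2], [3]].
Insert 4: appended to row 1. P = [[1, 2, 4], [3]].
Insert 5: appended to row 1. P = [[1, 2, 4, 5], [3]].

So P = [[1, 2, 4, 5], [3]].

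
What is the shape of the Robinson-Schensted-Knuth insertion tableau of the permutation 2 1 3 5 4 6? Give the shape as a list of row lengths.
[4, 2]

RSK row insertion gives P = [[1, 3, 4, 6], [2, 5]], which has shape [4, 2].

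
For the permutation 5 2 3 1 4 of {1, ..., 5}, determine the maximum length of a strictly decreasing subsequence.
3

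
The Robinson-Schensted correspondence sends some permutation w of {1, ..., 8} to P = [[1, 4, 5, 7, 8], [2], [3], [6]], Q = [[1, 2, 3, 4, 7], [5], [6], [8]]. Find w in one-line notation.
3 4 6 7 5 2 8 1

Reverse the RSK construction: for i from n down to 1, find the cell of Q containing i, remove the entry at that cell from P, and reverse-bump it up through P; the value ejected from row 1 is w(i).

Step i=8: Q has 8 at row 4, column 1; remove 6 from row 4 of P and reverse-bump: 6 enters row 3 and ejects 3; 3 enters row 2 and ejects 2; 2 enters row 1 and ejects 1. So w(8) = 1. P is now [[2, 4, 5, 7, 8], [3], [6]].
Step i=7: Q has 7 at row 1, column 5; remove that cell from P, ejecting 8. So w(7) = 8. P is now [[2, 4, 5, 7], [3], [6]].
Step i=6: Q has 6 at row 3, column 1; remove 6 from row 3 of P and reverse-bump: 6 enters row 2 and ejects 3; 3 enters row 1 and ejects 2. So w(6) = 2. P is now [[3, 4, 5, 7], [6]].
Step i=5: Q has 5 at row 2, column 1; remove 6 from row 2 of P and reverse-bump: 6 enters row 1 and ejects 5. So w(5) = 5. P is now [[3, 4, 6, 7]].
Step i=4: Q has 4 at row 1, column 4; remove that cell from P, ejecting 7. So w(4) = 7. P is now [[3, 4, 6]].
Step i=3: Q has 3 at row 1, column 3; remove that cell from P, ejecting 6. So w(3) = 6. P is now [[3, 4]].
Step i=2: Q has 2 at row 1, column 2; remove that cell from P, ejecting 4. So w(2) = 4. P is now [[3]].
Step i=1: Q has 1 at row 1, column 1; remove that cell from P, ejecting 3. So w(1) = 3. P is now [].

So w = 3 4 6 7 5 2 8 1.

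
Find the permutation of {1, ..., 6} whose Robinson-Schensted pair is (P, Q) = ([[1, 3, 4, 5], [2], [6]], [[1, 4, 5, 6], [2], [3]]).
Reverse the RSK construction: for i from n down to 1, find the cell of Q containing i, remove the entry at that cell from P, and reverse-bump it up through P; the value ejected from row 1 is w(i).

Step i=6: Q has 6 at row 1, column 4; remove that cell from P, ejecting 5. So w(6) = 5. P is now [[1, 3, 4], [2], [6]].
Step i=5: Q has 5 at row 1, column 3; remove that cell from P, ejecting 4. So w(5) = 4. P is now [[1, 3], [2], [6]].
Step i=4: Q has 4 at row 1, column 2; remove that cell from P, ejecting 3. So w(4) = 3. P is now [[1], [2], [6]].
Step i=3: Q has 3 at row 3, column 1; remove 6 from row 3 of P and reverse-bump: 6 enters row 2 and ejects 2; 2 enters row 1 and ejects 1. So w(3) = 1. P is now [[2], [6]].
Step i=2: Q has 2 at row 2, column 1; remove 6 from row 2 of P and reverse-bump: 6 enters row 1 and ejects 2. So w(2) = 2. P is now [[6]].
Step i=1: Q has 1 at row 1, column 1; remove that cell from P, ejecting 6. So w(1) = 6. P is now [].

So w = 6 2 1 3 4 5.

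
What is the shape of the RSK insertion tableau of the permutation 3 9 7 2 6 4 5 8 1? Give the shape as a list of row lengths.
Row-insert each entry into an empty tableau.

After inserting 3: P = [[3]].
After inserting 9: P = [[3, 9]].
After inserting 7: P = [[3, 7], [9]].
After inserting 2: P = [[2, 7], [3], [9]].
After inserting 6: P = [[2, 6], [3, 7], [9]].
After inserting 4: P = [[2, 4], [3, 6], [7], [9]].
After inserting 5: P = [[2, 4, 5], [3, 6], [7], [9]].
After inserting 8: P = [[2, 4, 5, 8], [3, 6], [7], [9]].
After inserting 1: P = [[1, 4, 5, 8], [2, 6], [3], [7], [9]].

The final insertion tableau P = [[1, 4, 5, 8], [2, 6], [3], [7], [9]] has shape [4, 2, 1, 1, 1].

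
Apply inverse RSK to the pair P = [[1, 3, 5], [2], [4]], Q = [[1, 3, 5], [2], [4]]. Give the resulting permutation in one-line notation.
Reverse the RSK construction: for i from n down to 1, find the cell of Q containing i, remove the entry at that cell from P, and reverse-bump it up through P; the value ejected from row 1 is w(i).

Step i=5: Q has 5 at row 1, column 3; remove that cell from P, ejecting 5. So w(5) = 5. P is now [[1, 3], [2], [4]].
Step i=4: Q has 4 at row 3, column 1; remove 4 from row 3 of P and reverse-bump: 4 enters row 2 and ejects 2; 2 enters row 1 and ejects 1. So w(4) = 1. P is now [[2, 3], [4]].
Step i=3: Q has 3 at row 1, column 2; remove that cell from P, ejecting 3. So w(3) = 3. P is now [[2], [4]].
Step i=2: Q has 2 at row 2, column 1; remove 4 from row 2 of P and reverse-bump: 4 enters row 1 and ejects 2. So w(2) = 2. P is now [[4]].
Step i=1: Q has 1 at row 1, column 1; remove that cell from P, ejecting 4. So w(1) = 4. P is now [].

So w = 4 2 3 1 5.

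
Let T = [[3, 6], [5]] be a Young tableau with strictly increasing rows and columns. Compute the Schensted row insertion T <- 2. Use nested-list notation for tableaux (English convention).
In row 1, 2 replaces 3 (the leftmost entry greater than 2); 3 is bumped to row 2. In row 2, 3 replaces 5 (the leftmost entry greater than 3); 5 is bumped to row 3. 5 starts a new row 3. The new tableau is [[2, 6], [3], [5]].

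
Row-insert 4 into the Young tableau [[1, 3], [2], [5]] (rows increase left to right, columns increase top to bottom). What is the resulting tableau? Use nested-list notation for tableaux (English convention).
4 is larger than every entry of row 1, so it is appended to row 1. The new tableau is [[1, 3, 4], [2], [5]].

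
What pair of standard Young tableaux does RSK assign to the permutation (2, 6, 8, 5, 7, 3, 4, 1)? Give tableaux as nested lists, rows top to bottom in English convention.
P = [[1, 3, 4], [2, 7], [5, 8], [6]], Q = [[1, 2, 3], [4, 5], [6, 7], [8]]

Insert each entry of the permutation into P by Schensted row insertion, recording in Q the position of each new cell.

Insert 2: appended to row 1. P = [[2]].
Insert 6: appended to row 1. P = [[2, 6]].
Insert 8: appended to row 1. P = [[2, 6, 8]].
Insert 5: 5 bumps 6 from row 1; 6 starts row 2. P = [[2, 5, 8], [6]].
Insert 7: 7 bumps 8 from row 1; 8 appends to row 2. P = [[2, 5, 7], [6, 8]].
Insert 3: 3 bumps 5 from row 1; 5 bumps 6 from row 2; 6 starts row 3. P = [[2, 3, 7], [5, 8], [6]].
Insert 4: 4 bumps 7 from row 1; 7 bumps 8 from row 2; 8 appends to row 3. P = [[2, 3, 4], [5, 7], [6, 8]].
Insert 1: 1 bumps 2 from row 1; 2 bumps 5 from row 2; 5 bumps 6 from row 3; 6 starts row 4. P = [[1, 3, 4], [2, 7], [5, 8], [6]].

So P = [[1, 3, 4], [2, 7], [5, 8], [6]], Q = [[1, 2, 3], [4, 5], [6, 7], [8]].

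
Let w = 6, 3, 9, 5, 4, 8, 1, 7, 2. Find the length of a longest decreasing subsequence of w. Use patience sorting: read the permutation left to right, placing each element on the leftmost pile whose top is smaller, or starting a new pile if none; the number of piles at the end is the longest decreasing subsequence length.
4

6: new pile. tops = [6]
3: new pile. tops = [6, 3]
9: onto pile 1 (replacing 6). tops = [9, 3]
5: onto pile 2 (replacing 3). tops = [9, 5]
4: new pile. tops = [9, 5, 4]
8: onto pile 2 (replacing 5). tops = [9, 8, 4]
1: new pile. tops = [9, 8, 4, 1]
7: onto pile 3 (replacing 4). tops = [9, 8, 7, 1]
2: onto pile 4 (replacing 1). tops = [9, 8, 7, 2]

4 piles, so the longest decreasing subsequence has length 4.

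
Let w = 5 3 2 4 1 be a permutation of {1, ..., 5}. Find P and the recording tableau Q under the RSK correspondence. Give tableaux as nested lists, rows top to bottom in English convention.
P = [[1, 4], [2], [3], [5]], Q = [[1, 4], [2], [3], [5]]

Insert each entry of the permutation into P by Schensted row insertion, recording in Q the position of each new cell.

Insert 5: appended to row 1. P = [[5]], Q = [[1]].
Insert 3: 3 bumps 5 from row 1; 5 starts row 2. P = [[3], [5]], Q = [[1], [2]].
Insert 2: 2 bumps 3 from row 1; 3 bumps 5 from row 2; 5 starts row 3. P = [[2], [3], [5]], Q = [[1], [2], [3]].
Insert 4: appended to row 1. P = [[2, 4], [3], [5]], Q = [[1, 4], [2], [3]].
Insert 1: 1 bumps 2 from row 1; 2 bumps 3 from row 2; 3 bumps 5 from row 3; 5 starts row 4. P = [[1, 4], [2], [3], [5]], Q = [[1, 4], [2], [3], [5]].

So P = [[1, 4], [2], [3], [5]], Q = [[1, 4], [2], [3], [5]].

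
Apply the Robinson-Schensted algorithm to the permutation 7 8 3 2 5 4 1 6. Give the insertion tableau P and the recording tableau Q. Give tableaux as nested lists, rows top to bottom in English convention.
P = [[1, 4, 6], [2, 5], [3, 8], [7]], Q = [[1, 2, 8], [3, 5], [4, 6], [7]]

Insert each entry of the permutation into P by Schensted row insertion, recording in Q the position of each new cell.

Insert 7: appended to row 1. P = [[7]].
Insert 8: appended to row 1. P = [[7, 8]].
Insert 3: 3 bumps 7 from row 1; 7 starts row 2. P = [[3, 8], [7]].
Insert 2: 2 bumps 3 from row 1; 3 bumps 7 from row 2; 7 starts row 3. P = [[2, 8], [3], [7]].
Insert 5: 5 bumps 8 from row 1; 8 appends to row 2. P = [[2, 5], [3, 8], [7]].
Insert 4: 4 bumps 5 from row 1; 5 bumps 8 from row 2; 8 appends to row 3. P = [[2, 4], [3, 5], [7, 8]].
Insert 1: 1 bumps 2 from row 1; 2 bumps 3 from row 2; 3 bumps 7 from row 3; 7 starts row 4. P = [[1, 4], [2, 5], [3, 8], [7]].
Insert 6: appended to row 1. P = [[1, 4, 6], [2, 5], [3, 8], [7]].

So P = [[1, 4, 6], [2, 5], [3, 8], [7]], Q = [[1, 2, 8], [3, 5], [4, 6], [7]].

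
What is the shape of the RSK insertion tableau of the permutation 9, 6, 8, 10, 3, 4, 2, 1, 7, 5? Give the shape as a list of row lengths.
RSK row insertion gives P = [[1, 4, 5], [2, 7, 10], [3, 8], [6], [9]], which has shape [3, 3, 2, 1, 1].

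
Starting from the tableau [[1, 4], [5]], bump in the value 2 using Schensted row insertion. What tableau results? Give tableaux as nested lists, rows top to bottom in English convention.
[[1, 2], [4], [5]]

In row 1, 2 replaces 4 (the leftmost entry greater than 2); 4 is bumped to row 2. In row 2, 4 replaces 5 (the leftmost entry greater than 4); 5 is bumped to row 3. 5 starts a new row 3. The new tableau is [[1, 2], [4], [5]].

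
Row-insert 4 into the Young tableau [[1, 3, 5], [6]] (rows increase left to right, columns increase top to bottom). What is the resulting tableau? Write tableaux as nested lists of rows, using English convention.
In row 1, 4 replaces 5 (the leftmost entry greater than 4); 5 is bumped to row 2. In row 2, 5 replaces 6 (the leftmost entry greater than 5); 6 is bumped to row 3. 6 starts a new row 3. The new tableau is [[1, 3, 4], [5], [6]].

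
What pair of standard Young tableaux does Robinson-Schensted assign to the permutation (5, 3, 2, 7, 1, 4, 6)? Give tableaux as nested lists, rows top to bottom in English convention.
P = [[1, 4, 6], [2, 7], [3], [5]], Q = [[1, 4, 7], [2, 6], [3], [5]]

Insert each entry of the permutation into P by Schensted row insertion, recording in Q the position of each new cell.

Insert 5: appended to row 1. P = [[5]].
Insert 3: 3 bumps 5 from row 1; 5 starts row 2. P = [[3], [5]].
Insert 2: 2 bumps 3 from row 1; 3 bumps 5 from row 2; 5 starts row 3. P = [[2], [3], [5]].
Insert 7: appended to row 1. P = [[2, 7], [3], [5]].
Insert 1: 1 bumps 2 from row 1; 2 bumps 3 from row 2; 3 bumps 5 from row 3; 5 starts row 4. P = [[1, 7], [2], [3], [5]].
Insert 4: 4 bumps 7 from row 1; 7 appends to row 2. P = [[1, 4], [2, 7], [3], [5]].
Insert 6: appended to row 1. P = [[1, 4, 6], [2, 7], [3], [5]].

So P = [[1, 4, 6], [2, 7], [3], [5]], Q = [[1, 4, 7], [2, 6], [3], [5]].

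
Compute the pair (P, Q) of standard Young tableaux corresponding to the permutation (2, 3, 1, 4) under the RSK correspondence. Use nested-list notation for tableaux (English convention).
P = [[1, 3, 4], [2]], Q = [[1, 2, 4], [3]]

Insert each entry of the permutation into P by Schensted row insertion, recording in Q the position of each new cell.

Insert 2: appended to row 1. P = [[2]].
Insert 3: appended to row 1. P = [[2, 3]].
Insert 1: 1 bumps 2 from row 1; 2 starts row 2. P = [[1, 3], [2]].
Insert 4: appended to row 1. P = [[1, 3, 4], [2]].

So P = [[1, 3, 4], [2]], Q = [[1, 2, 4], [3]].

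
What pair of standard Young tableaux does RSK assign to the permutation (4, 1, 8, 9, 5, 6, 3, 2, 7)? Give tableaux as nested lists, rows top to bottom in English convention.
P = [[1, 2, 6, 7], [3, 5, 9], [4], [8]], Q = [[1, 3, 4, 9], [2, 5, 6], [7], [8]]

Insert each entry of the permutation into P by Schensted row insertion, recording in Q the position of each new cell.

Insert 4: appended to row 1. P = [[4]].
Insert 1: 1 bumps 4 from row 1; 4 starts row 2. P = [[1], [4]].
Insert 8: appended to row 1. P = [[1, 8], [4]].
Insert 9: appended to row 1. P = [[1, 8, 9], [4]].
Insert 5: 5 bumps 8 from row 1; 8 appends to row 2. P = [[1, 5, 9], [4, 8]].
Insert 6: 6 bumps 9 from row 1; 9 appends to row 2. P = [[1, 5, 6], [4, 8, 9]].
Insert 3: 3 bumps 5 from row 1; 5 bumps 8 from row 2; 8 starts row 3. P = [[1, 3, 6], [4, 5, 9], [8]].
Insert 2: 2 bumps 3 from row 1; 3 bumps 4 from row 2; 4 bumps 8 from row 3; 8 starts row 4. P = [[1, 2, 6], [3, 5, 9], [4], [8]].
Insert 7: appended to row 1. P = [[1, 2, 6, 7], [3, 5, 9], [4], [8]].

So P = [[1, 2, 6, 7], [3, 5, 9], [4], [8]], Q = [[1, 3, 4, 9], [2, 5, 6], [7], [8]].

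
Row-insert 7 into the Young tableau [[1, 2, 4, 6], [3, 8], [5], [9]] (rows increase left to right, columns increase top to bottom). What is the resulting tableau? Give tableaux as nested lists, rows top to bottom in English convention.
[[1, 2, 4, 6, 7], [3, 8], [5], [9]]

7 is larger than every entry of row 1, so it is appended to row 1. The new tableau is [[1, 2, 4, 6, 7], [3, 8], [5], [9]].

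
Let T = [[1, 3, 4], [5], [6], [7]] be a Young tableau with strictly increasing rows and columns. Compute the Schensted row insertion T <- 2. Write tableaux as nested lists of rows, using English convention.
[[1, 2, 4], [3], [5], [6], [7]]

In row 1, 2 replaces 3 (the leftmost entry greater than 2); 3 is bumped to row 2. In row 2, 3 replaces 5 (the leftmost entry greater than 3); 5 is bumped to row 3. In row 3, 5 replaces 6 (the leftmost entry greater than 5); 6 is bumped to row 4. In row 4, 6 replaces 7 (the leftmost entry greater than 6); 7 is bumped to row 5. 7 starts a new row 5. The new tableau is [[1, 2, 4], [3], [5], [6], [7]].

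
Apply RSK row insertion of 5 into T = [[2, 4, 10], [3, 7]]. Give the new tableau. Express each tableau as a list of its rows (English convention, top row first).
[[2, 4, 5], [3, 7, 10]]

In row 1, 5 replaces 10 (the leftmost entry greater than 5); 10 is bumped to row 2. 10 is appended to row 2. The new tableau is [[2, 4, 5], [3, 7, 10]].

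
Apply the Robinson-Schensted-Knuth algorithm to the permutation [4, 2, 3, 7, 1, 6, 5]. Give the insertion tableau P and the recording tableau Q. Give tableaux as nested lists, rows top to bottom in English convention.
Insert each entry of the permutation into P by Schensted row insertion, recording in Q the position of each new cell.

Insert 4: appended to row 1. P = [[4]].
Insert 2: 2 bumps 4 from row 1; 4 starts row 2. P = [[2], [4]].
Insert 3: appended to row 1. P = [[2, 3], [4]].
Insert 7: appended to row 1. P = [[2, 3, 7], [4]].
Insert 1: 1 bumps 2 from row 1; 2 bumps 4 from row 2; 4 starts row 3. P = [[1, 3, 7], [2], [4]].
Insert 6: 6 bumps 7 from row 1; 7 appends to row 2. P = [[1, 3, 6], [2, 7], [4]].
Insert 5: 5 bumps 6 from row 1; 6 bumps 7 from row 2; 7 appends to row 3. P = [[1, 3, 5], [2, 6], [4, 7]].

So P = [[1, 3, 5], [2, 6], [4, 7]], Q = [[1, 3, 4], [2, 6], [5, 7]].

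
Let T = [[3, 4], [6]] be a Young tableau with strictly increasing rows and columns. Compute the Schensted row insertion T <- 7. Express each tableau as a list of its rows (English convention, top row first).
7 is larger than every entry of row 1, so it is appended to row 1. The new tableau is [[3, 4, 7], [6]].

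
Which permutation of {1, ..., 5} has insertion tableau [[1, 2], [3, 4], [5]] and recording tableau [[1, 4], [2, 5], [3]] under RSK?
Reverse RSK: for i = n, n-1, ..., 1, locate i in Q, remove the corresponding corner cell from P, and reverse-bump its entry up through P; the value ejected from row 1 is w(i).

So w = 5 3 1 4 2.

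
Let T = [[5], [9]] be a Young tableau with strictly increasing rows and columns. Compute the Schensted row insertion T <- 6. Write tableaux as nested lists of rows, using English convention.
[[5, 6], [9]]

6 is larger than every entry of row 1, so it is appended to row 1. The new tableau is [[5, 6], [9]].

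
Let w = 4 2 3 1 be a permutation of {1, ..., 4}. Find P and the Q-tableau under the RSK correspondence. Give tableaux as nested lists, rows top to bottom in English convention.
P = [[1, 3], [2], [4]], Q = [[1, 3], [2], [4]]

Insert each entry of the permutation into P by Schensted row insertion, recording in Q the position of each new cell.

Insert 4: appended to row 1. P = [[4]], Q = [[1]].
Insert 2: 2 bumps 4 from row 1; 4 starts row 2. P = [[2], [4]], Q = [[1], [2]].
Insert 3: appended to row 1. P = [[2, 3], [4]], Q = [[1, 3], [2]].
Insert 1: 1 bumps 2 from row 1; 2 bumps 4 from row 2; 4 starts row 3. P = [[1, 3], [2], [4]], Q = [[1, 3], [2], [4]].

So P = [[1, 3], [2], [4]], Q = [[1, 3], [2], [4]].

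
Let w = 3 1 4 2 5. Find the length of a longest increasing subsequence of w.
3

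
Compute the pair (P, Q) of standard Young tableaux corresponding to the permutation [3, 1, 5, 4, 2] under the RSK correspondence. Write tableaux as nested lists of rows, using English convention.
P = [[1, 2], [3, 4], [5]], Q = [[1, 3], [2, 4], [5]]

Insert each entry of the permutation into P by Schensted row insertion, recording in Q the position of each new cell.

Insert 3: appended to row 1. P = [[3]].
Insert 1: 1 bumps 3 from row 1; 3 starts row 2. P = [[1], [3]].
Insert 5: appended to row 1. P = [[1, 5], [3]].
Insert 4: 4 bumps 5 from row 1; 5 appends to row 2. P = [[1, 4], [3, 5]].
Insert 2: 2 bumps 4 from row 1; 4 bumps 5 from row 2; 5 starts row 3. P = [[1, 2], [3, 4], [5]].

So P = [[1, 2], [3, 4], [5]], Q = [[1, 3], [2, 4], [5]].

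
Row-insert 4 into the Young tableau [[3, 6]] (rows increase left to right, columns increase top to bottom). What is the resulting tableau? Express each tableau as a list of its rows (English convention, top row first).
[[3, 4], [6]]

In row 1, 4 replaces 6 (the leftmost entry greater than 4); 6 is bumped to row 2. 6 starts a new row 2. The new tableau is [[3, 4], [6]].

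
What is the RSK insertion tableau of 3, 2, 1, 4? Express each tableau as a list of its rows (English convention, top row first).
Insert 3: appended to row 1. P = [[3]].
Insert 2: 2 bumps 3 from row 1; 3 starts row 2. P = [[2], [3]].
Insert 1: 1 bumps 2 from row 1; 2 bumps 3 from row 2; 3 starts row 3. P = [[1], [2], [3]].
Insert 4: appended to row 1. P = [[1, 4], [2], [3]].

So P = [[1, 4], [2], [3]].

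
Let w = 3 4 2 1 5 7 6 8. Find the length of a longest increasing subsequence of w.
5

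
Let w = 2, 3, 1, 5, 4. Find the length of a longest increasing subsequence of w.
3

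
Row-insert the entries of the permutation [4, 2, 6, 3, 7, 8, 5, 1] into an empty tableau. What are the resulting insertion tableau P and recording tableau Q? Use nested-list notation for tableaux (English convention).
Insert each entry of the permutation into P by Schensted row insertion, recording in Q the position of each new cell.

Insert 4: appended to row 1. P = [[4]].
Insert 2: 2 bumps 4 from row 1; 4 starts row 2. P = [[2], [4]].
Insert 6: appended to row 1. P = [[2, 6], [4]].
Insert 3: 3 bumps 6 from row 1; 6 appends to row 2. P = [[2, 3], [4, 6]].
Insert 7: appended to row 1. P = [[2, 3, 7], [4, 6]].
Insert 8: appended to row 1. P = [[2, 3, 7, 8], [4, 6]].
Insert 5: 5 bumps 7 from row 1; 7 appends to row 2. P = [[2, 3, 5, 8], [4, 6, 7]].
Insert 1: 1 bumps 2 from row 1; 2 bumps 4 from row 2; 4 starts row 3. P = [[1, 3, 5, 8], [2, 6, 7], [4]].

So P = [[1, 3, 5, 8], [2, 6, 7], [4]], Q = [[1, 3, 5, 6], [2, 4, 7], [8]].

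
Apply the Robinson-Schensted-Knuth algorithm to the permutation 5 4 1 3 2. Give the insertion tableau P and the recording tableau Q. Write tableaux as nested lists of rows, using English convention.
P = [[1, 2], [3], [4], [5]], Q = [[1, 4], [2], [3], [5]]

Insert each entry of the permutation into P by Schensted row insertion, recording in Q the position of each new cell.

Insert 5: appended to row 1. P = [[5]].
Insert 4: 4 bumps 5 from row 1; 5 starts row 2. P = [[4], [5]].
Insert 1: 1 bumps 4 from row 1; 4 bumps 5 from row 2; 5 starts row 3. P = [[1], [4], [5]].
Insert 3: appended to row 1. P = [[1, 3], [4], [5]].
Insert 2: 2 bumps 3 from row 1; 3 bumps 4 from row 2; 4 bumps 5 from row 3; 5 starts row 4. P = [[1, 2], [3], [4], [5]].

So P = [[1, 2], [3], [4], [5]], Q = [[1, 4], [2], [3], [5]].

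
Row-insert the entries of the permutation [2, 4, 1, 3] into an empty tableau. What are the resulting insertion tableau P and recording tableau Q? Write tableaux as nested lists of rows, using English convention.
P = [[1, 3], [2, 4]], Q = [[1, 2], [3, 4]]

Insert each entry of the permutation into P by Schensted row insertion, recording in Q the position of each new cell.

After inserting 2: P = [[2]].
After inserting 4: P = [[2, 4]].
After inserting 1: P = [[1, 4], [2]].
After inserting 3: P = [[1, 3], [2, 4]].

So P = [[1, 3], [2, 4]], Q = [[1, 2], [3, 4]].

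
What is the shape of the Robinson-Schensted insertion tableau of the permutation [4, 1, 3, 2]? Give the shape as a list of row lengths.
[2, 1, 1]

Row-insert each entry into an empty tableau.

After inserting 4: P = [[4]].
After inserting 1: P = [[1], [4]].
After inserting 3: P = [[1, 3], [4]].
After inserting 2: P = [[1, 2], [3], [4]].

The final insertion tableau P = [[1, 2], [3], [4]] has shape [2, 1, 1].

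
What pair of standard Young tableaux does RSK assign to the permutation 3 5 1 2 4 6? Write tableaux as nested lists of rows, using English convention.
P = [[1, 2, 4, 6], [3, 5]], Q = [[1, 2, 5, 6], [3, 4]]

Insert each entry of the permutation into P by Schensted row insertion, recording in Q the position of each new cell.

Insert 3: appended to row 1. P = [[3]].
Insert 5: appended to row 1. P = [[3, 5]].
Insert 1: 1 bumps 3 from row 1; 3 starts row 2. P = [[1, 5], [3]].
Insert 2: 2 bumps 5 from row 1; 5 appends to row 2. P = [[1, 2], [3, 5]].
Insert 4: appended to row 1. P = [[1, 2, 4], [3, 5]].
Insert 6: appended to row 1. P = [[1, 2, 4, 6], [3, 5]].

So P = [[1, 2, 4, 6], [3, 5]], Q = [[1, 2, 5, 6], [3, 4]].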